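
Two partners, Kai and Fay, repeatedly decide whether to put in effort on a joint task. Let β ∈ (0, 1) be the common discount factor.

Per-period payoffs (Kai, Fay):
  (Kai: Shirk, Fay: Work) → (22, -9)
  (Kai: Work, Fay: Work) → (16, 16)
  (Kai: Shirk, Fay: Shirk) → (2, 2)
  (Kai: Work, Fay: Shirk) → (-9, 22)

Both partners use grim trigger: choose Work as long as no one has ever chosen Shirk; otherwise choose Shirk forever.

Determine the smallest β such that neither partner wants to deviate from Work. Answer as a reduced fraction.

Cooperation forever yields 16 each period: 16/(1−β).
Deviating yields 22 once, then 2 forever: 22 + 2β/(1−β).
No profitable deviation requires 16/(1−β) ≥ 22 + 2β/(1−β).
Multiplying by (1−β): 16 ≥ 22(1−β) + 2β = 22 − 20β.
So 20β ≥ 6, i.e. β ≥ 6/20 = 3/10.

3/10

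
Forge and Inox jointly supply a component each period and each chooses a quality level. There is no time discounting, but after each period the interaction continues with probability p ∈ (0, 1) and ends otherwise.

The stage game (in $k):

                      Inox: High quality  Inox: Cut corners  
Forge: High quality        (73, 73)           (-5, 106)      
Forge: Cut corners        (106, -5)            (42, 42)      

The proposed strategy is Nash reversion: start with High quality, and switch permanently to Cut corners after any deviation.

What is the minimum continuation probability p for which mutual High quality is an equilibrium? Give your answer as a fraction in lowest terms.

Expected cooperation value is 73 + p·73 + p²·73 + … = 73/(1−p); deviation gives 106 + p·42/(1−p).
73 ≥ 106(1−p) + 42p ⇒ 64p ≥ 33 ⇒ p ≥ 33/64.

33/64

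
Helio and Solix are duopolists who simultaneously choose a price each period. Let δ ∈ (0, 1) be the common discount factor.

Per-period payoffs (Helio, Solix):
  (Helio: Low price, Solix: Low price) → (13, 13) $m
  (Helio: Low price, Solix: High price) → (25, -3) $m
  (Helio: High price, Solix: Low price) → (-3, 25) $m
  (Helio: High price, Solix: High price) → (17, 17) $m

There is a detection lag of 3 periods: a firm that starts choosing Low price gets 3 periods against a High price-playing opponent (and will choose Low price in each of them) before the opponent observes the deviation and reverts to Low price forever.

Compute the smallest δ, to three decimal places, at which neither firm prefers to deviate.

0.874

A deviator earns 25 for 3 periods, then 13 forever; cooperating earns 17 forever. Multiplying the IC by (1−δ):
17 ≥ 25(1−δ^3) + 13δ^3, so 12·δ^3 ≥ 8 and δ^3 ≥ 2/3.
δ ≥ (2/3)^(1/3) ≈ 0.874.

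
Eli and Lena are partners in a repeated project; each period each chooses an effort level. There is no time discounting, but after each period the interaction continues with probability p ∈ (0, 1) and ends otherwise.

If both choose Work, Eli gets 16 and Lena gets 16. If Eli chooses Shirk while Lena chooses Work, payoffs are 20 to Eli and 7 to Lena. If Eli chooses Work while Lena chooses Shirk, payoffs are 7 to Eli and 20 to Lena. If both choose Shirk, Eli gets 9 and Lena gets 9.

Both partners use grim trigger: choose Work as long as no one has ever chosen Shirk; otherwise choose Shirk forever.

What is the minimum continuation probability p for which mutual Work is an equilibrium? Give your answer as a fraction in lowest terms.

Expected cooperation value is 16 + p·16 + p²·16 + … = 16/(1−p); deviation gives 20 + p·9/(1−p).
16 ≥ 20(1−p) + 9p ⇒ 11p ≥ 4 ⇒ p ≥ 4/11.

4/11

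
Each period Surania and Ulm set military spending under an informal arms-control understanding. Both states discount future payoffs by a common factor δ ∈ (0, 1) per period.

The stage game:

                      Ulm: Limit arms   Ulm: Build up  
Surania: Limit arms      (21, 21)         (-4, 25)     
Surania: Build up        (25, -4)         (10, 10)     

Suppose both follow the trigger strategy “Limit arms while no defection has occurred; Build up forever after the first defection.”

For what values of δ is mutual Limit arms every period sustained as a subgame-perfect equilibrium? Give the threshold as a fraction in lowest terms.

Cooperation forever yields 21 each period: 21/(1−δ).
Deviating yields 25 once, then 10 forever: 25 + 10δ/(1−δ).
No profitable deviation requires 21/(1−δ) ≥ 25 + 10δ/(1−δ).
Multiplying by (1−δ): 21 ≥ 25(1−δ) + 10δ = 25 − 15δ.
So 15δ ≥ 4, i.e. δ ≥ 4/15.

4/15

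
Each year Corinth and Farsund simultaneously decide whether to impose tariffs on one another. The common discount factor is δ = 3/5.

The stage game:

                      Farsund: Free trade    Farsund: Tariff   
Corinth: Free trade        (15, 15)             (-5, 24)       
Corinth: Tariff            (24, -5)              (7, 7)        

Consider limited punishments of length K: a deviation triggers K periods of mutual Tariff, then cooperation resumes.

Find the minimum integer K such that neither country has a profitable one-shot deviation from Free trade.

No profitable deviation requires (15−7)(δ+…+δ^K) ≥ 24−15, i.e. δ+…+δ^K ≥ 9/8 ≈ 1.1250.
With δ = 3/5, the partial sums are K=1: 0.6000, K=2: 0.9600, K=3: 1.1760.
K = 3 is the first length at which the sum reaches 1.1250.

3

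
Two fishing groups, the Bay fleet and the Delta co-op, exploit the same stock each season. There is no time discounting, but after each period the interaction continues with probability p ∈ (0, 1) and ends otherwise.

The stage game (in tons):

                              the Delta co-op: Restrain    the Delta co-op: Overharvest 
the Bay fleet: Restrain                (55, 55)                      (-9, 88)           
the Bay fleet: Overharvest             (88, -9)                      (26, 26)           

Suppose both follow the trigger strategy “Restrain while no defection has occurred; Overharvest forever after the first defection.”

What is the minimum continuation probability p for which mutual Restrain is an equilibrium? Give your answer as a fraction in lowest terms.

With no time discounting, the continuation probability p plays the role of the discount factor.
Grim-trigger IC: 55/(1−p) ≥ 88 + 26p/(1−p) ⇒ p ≥ (88−55)/(88−26) = 33/62.

33/62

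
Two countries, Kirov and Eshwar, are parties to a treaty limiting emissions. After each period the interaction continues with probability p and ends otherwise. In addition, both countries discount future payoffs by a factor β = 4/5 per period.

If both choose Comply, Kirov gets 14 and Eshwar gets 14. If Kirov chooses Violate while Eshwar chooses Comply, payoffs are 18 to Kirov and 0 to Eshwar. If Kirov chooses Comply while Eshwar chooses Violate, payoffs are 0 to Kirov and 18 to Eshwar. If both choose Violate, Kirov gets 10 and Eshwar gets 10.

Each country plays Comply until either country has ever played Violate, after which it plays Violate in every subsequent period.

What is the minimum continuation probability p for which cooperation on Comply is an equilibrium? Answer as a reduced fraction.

With continuation probability p and discount β, the effective per-period discount factor is βp.
Grim-trigger IC: βp ≥ (18−14)/(18−10) = 1/2.
So p ≥ (1/2)/(4/5) = 5/8.

5/8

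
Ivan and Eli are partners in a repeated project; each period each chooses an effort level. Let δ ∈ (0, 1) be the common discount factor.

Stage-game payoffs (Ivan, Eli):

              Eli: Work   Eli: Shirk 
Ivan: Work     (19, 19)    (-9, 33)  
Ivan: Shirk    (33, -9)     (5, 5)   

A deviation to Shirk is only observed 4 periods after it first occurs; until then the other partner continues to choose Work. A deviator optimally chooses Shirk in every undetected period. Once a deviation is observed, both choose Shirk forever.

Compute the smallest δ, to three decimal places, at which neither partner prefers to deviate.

A deviator earns 33 for 4 periods, then 5 forever; cooperating earns 19 forever. Multiplying the IC by (1−δ):
19 ≥ 33(1−δ^4) + 5δ^4, so 28·δ^4 ≥ 14 and δ^4 ≥ 1/2.
δ ≥ (1/2)^(1/4) ≈ 0.841.

0.841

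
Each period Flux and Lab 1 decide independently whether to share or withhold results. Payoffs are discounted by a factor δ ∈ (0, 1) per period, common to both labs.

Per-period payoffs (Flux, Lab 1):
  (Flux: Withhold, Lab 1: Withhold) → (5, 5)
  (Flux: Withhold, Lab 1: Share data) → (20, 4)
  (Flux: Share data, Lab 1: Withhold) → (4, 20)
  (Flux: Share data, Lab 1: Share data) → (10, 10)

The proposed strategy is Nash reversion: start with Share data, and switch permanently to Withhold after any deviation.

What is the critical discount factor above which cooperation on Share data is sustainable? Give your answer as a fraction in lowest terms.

2/3

One-period gain from deviating is 20 − 10 = 10. The loss is 10 − 5 = 5 in every subsequent period, with present value 5·δ/(1−δ).
Deviation is unprofitable when 5·δ/(1−δ) ≥ 10, i.e. δ/(1−δ) ≥ 2.
Equivalently δ ≥ 10/(10+5) = 2/3.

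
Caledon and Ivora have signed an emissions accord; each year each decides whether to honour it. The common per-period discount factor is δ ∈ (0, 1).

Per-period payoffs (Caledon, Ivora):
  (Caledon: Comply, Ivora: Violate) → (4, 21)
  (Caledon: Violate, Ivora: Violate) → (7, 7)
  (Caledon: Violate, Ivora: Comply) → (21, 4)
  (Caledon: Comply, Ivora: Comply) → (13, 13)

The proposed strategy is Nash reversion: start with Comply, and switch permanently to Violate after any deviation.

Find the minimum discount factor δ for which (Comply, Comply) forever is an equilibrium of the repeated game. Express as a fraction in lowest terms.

Cooperation forever yields 13 each period: 13/(1−δ).
Deviating yields 21 once, then 7 forever: 21 + 7δ/(1−δ).
No profitable deviation requires 13/(1−δ) ≥ 21 + 7δ/(1−δ).
Multiplying by (1−δ): 13 ≥ 21(1−δ) + 7δ = 21 − 14δ.
So 14δ ≥ 8, i.e. δ ≥ 8/14 = 4/7.

4/7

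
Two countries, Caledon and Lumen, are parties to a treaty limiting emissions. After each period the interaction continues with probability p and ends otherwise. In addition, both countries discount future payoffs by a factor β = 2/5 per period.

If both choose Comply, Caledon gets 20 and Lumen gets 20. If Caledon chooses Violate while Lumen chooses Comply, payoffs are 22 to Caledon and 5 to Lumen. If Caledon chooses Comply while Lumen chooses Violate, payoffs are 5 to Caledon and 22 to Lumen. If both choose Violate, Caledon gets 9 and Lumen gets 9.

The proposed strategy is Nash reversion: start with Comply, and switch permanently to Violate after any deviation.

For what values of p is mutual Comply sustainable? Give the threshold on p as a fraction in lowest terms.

Expected continuation weight on next period's payoff is β·p = 2/5·p, which plays the role of the discount factor.
Cooperation requires 2/5·p ≥ (22−20)/(22−9) = 2/13, hence p ≥ 5/13.

5/13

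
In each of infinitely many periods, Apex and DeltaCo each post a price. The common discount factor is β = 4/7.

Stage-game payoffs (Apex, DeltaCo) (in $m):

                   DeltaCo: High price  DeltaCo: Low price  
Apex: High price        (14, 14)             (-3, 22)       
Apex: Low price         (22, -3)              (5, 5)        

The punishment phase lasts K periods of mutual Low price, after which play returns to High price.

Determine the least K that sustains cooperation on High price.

2

Need Σ_{k=1}^{K} β^k ≥ (22−14)/(14−5) = 0.8889 at β = 4/7.
At K = 1 the sum is 0.5714 < 0.8889; at K = 2 it is 0.8980 ≥ 0.8889.
So the minimum punishment length is K = 2.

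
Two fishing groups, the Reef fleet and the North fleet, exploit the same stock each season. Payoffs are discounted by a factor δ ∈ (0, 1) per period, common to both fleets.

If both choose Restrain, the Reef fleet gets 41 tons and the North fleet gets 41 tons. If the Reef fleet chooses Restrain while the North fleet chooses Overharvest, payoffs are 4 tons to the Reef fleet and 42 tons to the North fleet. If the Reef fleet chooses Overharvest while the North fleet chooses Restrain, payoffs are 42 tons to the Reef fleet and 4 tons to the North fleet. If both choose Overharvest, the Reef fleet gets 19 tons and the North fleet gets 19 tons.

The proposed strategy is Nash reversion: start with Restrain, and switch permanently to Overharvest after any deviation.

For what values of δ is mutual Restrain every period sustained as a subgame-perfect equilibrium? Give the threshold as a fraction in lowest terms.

1/23

One-period gain from deviating is 42 − 41 = 1. The loss is 41 − 19 = 22 in every subsequent period, with present value 22·δ/(1−δ).
Deviation is unprofitable when 22·δ/(1−δ) ≥ 1, i.e. δ/(1−δ) ≥ 1/22.
Equivalently δ ≥ 1/(1+22) = 1/23.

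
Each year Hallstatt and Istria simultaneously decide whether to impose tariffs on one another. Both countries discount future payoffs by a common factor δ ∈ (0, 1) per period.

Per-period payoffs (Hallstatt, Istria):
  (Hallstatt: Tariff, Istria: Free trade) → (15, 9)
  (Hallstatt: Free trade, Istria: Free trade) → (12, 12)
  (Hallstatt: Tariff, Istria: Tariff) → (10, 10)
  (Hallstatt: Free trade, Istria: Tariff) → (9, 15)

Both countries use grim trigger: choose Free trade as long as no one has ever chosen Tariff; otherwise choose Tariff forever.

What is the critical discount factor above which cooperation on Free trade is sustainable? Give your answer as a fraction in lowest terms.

3/5

One-period gain from deviating is 15 − 12 = 3. The loss is 12 − 10 = 2 in every subsequent period, with present value 2·δ/(1−δ).
Deviation is unprofitable when 2·δ/(1−δ) ≥ 3, i.e. δ/(1−δ) ≥ 3/2.
Equivalently δ ≥ 3/(3+2) = 3/5.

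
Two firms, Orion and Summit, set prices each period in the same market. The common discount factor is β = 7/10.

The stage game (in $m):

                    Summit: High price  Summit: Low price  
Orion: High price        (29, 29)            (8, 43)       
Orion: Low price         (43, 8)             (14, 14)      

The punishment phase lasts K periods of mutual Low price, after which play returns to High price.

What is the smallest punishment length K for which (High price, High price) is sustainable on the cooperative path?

IC: β(1−β^K)/(1−β) ≥ (43−29)/(29−14) = 14/15.
With β = 7/10: need 1 − β^K ≥ 14/15·(1−7/10)/(7/10), i.e. β^K ≤ 0.6000.
Since (7/10)^1 = 0.7000 and (7/10)^2 = 0.4900, the smallest such K is 2.

2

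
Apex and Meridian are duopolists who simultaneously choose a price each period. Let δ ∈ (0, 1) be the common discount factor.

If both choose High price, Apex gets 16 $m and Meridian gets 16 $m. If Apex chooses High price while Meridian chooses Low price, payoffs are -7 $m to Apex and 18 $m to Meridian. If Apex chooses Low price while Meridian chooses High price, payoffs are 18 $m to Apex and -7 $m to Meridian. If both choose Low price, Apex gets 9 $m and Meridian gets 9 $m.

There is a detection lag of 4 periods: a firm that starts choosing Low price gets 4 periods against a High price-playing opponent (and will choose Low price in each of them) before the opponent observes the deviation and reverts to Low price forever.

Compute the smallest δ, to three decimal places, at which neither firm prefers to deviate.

0.687

The best deviation is to choose Low price for all 4 undetected periods, earning 18 each, then 9 forever once detected.
Deviation value: 18(1−δ^4)/(1−δ) + 9δ^4/(1−δ); cooperation value: 16/(1−δ).
IC: 16 ≥ 18(1−δ^4) + 9δ^4 = 18 − 9δ^4.
So δ^4 ≥ 2/9, giving δ ≥ (2/9)^(1/4) ≈ 0.687.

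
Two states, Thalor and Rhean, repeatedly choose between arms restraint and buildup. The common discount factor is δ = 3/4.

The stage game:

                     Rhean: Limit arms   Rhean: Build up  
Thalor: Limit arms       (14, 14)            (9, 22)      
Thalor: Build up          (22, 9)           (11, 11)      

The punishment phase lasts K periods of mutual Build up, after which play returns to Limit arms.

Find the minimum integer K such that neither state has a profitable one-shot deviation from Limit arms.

8

No profitable deviation requires (14−11)(δ+…+δ^K) ≥ 22−14, i.e. δ+…+δ^K ≥ 8/3 ≈ 2.6667.
With δ = 3/4, the partial sums are K=1: 0.7500, K=2: 1.3125, …, K=6: 2.4661, K=7: 2.5995, K=8: 2.6997.
K = 8 is the first length at which the sum reaches 2.6667.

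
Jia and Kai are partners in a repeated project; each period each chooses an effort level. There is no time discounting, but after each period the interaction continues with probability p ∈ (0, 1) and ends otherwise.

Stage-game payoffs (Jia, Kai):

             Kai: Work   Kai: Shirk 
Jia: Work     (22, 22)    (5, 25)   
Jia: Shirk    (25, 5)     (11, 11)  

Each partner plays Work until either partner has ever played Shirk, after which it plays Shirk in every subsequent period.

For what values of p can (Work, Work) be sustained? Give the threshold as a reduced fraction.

3/14

Expected cooperation value is 22 + p·22 + p²·22 + … = 22/(1−p); deviation gives 25 + p·11/(1−p).
22 ≥ 25(1−p) + 11p ⇒ 14p ≥ 3 ⇒ p ≥ 3/14.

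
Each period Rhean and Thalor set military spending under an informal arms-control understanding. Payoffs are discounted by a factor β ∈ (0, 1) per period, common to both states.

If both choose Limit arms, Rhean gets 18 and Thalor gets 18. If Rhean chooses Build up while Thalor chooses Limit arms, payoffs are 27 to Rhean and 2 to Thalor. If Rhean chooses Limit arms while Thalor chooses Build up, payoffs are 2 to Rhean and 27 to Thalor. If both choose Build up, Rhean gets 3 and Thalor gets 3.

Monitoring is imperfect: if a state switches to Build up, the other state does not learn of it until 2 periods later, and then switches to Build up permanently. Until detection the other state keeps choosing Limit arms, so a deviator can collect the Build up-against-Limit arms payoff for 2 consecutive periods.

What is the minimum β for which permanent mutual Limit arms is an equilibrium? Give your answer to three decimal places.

0.612

A deviator earns 27 for 2 periods, then 3 forever; cooperating earns 18 forever. Multiplying the IC by (1−β):
18 ≥ 27(1−β^2) + 3β^2, so 24·β^2 ≥ 9 and β^2 ≥ 3/8.
β ≥ (3/8)^(1/2) ≈ 0.612.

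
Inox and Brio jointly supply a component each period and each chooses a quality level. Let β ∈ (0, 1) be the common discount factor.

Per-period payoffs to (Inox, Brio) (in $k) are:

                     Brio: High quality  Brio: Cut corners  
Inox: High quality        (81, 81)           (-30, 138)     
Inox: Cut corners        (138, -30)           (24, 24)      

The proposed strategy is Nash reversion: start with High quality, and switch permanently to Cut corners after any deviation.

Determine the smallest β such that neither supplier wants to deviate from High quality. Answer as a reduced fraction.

Cooperation forever yields 81 each period: 81/(1−β).
Deviating yields 138 once, then 24 forever: 138 + 24β/(1−β).
No profitable deviation requires 81/(1−β) ≥ 138 + 24β/(1−β).
Multiplying by (1−β): 81 ≥ 138(1−β) + 24β = 138 − 114β.
So 114β ≥ 57, i.e. β ≥ 57/114 = 1/2.

1/2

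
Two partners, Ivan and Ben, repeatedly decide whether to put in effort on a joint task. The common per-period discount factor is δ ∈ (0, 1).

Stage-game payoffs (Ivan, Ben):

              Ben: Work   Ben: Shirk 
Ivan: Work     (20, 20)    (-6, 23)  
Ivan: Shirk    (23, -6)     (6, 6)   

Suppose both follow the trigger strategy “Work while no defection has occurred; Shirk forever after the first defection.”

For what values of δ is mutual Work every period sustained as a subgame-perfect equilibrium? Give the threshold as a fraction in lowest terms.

3/17

20/(1−δ) ≥ 23 + 6δ/(1−δ)
20 ≥ 23 − 17δ
δ ≥ 3/17.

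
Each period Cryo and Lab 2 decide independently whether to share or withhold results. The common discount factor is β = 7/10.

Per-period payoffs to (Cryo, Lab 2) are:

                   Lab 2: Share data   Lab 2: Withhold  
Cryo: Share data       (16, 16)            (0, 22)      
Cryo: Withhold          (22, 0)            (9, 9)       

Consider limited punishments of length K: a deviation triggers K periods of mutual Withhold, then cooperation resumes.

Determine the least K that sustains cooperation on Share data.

2

Need Σ_{k=1}^{K} β^k ≥ (22−16)/(16−9) = 0.8571 at β = 7/10.
At K = 1 the sum is 0.7000 < 0.8571; at K = 2 it is 1.1900 ≥ 0.8571.
So the minimum punishment length is K = 2.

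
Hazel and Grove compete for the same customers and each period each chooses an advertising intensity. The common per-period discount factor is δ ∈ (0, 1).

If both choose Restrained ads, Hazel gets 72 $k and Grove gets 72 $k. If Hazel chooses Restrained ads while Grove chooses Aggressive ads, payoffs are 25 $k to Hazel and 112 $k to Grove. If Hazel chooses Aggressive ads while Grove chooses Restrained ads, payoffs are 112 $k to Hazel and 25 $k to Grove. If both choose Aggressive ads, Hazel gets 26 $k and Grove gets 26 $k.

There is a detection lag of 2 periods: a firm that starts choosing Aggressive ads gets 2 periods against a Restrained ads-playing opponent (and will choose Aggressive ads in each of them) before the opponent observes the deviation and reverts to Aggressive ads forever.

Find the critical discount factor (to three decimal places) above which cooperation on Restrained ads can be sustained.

0.682

A deviator earns 112 for 2 periods, then 26 forever; cooperating earns 72 forever. Multiplying the IC by (1−δ):
72 ≥ 112(1−δ^2) + 26δ^2, so 86·δ^2 ≥ 40 and δ^2 ≥ 20/43.
δ ≥ (20/43)^(1/2) ≈ 0.682.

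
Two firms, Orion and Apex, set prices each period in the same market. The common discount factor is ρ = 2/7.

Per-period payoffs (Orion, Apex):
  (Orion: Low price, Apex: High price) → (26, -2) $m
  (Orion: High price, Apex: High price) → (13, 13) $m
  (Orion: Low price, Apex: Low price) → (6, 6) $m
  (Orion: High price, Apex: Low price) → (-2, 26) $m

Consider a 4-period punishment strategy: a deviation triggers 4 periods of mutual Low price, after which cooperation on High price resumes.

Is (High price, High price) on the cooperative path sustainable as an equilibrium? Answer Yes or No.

No

Comparing payoff streams over the 5 periods until play realigns: cooperate → 13(1+ρ+…+ρ^4); deviate → 26 + 6(ρ+…+ρ^4).
Cooperation is sustained iff (13−6)(ρ+…+ρ^4) ≥ 26−13.
ρ+…+ρ^4 = 2/7·(1−(2/7)^4)/(1−2/7) = 0.3973, and (26−13)/(13−6) = 1.8571.
0.3973 < 1.8571, so cooperation is not sustainable.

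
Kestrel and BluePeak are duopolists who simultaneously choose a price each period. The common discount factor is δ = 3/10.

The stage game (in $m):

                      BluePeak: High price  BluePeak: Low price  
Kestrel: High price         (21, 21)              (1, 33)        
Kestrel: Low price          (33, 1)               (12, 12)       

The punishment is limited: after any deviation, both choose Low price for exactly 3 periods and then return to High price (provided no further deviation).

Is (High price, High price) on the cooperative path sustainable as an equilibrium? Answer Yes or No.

IC: δ+…+δ^3 ≥ (33−21)/(21−12) = 4/3.
At δ = 3/10: partial sum = 0.4170 < 1.3333. Cooperation not sustainable.

No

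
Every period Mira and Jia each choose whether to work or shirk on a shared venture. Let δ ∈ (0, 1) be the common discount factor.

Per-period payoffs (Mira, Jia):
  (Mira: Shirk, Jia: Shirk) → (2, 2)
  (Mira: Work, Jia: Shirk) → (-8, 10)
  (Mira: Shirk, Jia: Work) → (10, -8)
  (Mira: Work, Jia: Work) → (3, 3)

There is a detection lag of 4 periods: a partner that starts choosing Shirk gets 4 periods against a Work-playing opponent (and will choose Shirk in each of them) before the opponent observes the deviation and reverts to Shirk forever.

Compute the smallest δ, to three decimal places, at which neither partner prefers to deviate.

A deviator earns 10 for 4 periods, then 2 forever; cooperating earns 3 forever. Multiplying the IC by (1−δ):
3 ≥ 10(1−δ^4) + 2δ^4, so 8·δ^4 ≥ 7 and δ^4 ≥ 7/8.
δ ≥ (7/8)^(1/4) ≈ 0.967.

0.967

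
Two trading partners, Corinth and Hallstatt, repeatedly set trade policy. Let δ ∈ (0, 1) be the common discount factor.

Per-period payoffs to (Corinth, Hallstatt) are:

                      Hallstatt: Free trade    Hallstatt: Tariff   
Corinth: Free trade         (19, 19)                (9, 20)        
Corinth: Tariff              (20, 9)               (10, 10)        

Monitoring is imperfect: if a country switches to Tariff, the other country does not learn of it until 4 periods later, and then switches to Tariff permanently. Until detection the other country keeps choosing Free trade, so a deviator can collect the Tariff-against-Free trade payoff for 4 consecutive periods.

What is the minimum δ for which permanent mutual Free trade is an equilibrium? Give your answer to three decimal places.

A deviator earns 20 for 4 periods, then 10 forever; cooperating earns 19 forever. Multiplying the IC by (1−δ):
19 ≥ 20(1−δ^4) + 10δ^4, so 10·δ^4 ≥ 1 and δ^4 ≥ 1/10.
δ ≥ (1/10)^(1/4) ≈ 0.562.

0.562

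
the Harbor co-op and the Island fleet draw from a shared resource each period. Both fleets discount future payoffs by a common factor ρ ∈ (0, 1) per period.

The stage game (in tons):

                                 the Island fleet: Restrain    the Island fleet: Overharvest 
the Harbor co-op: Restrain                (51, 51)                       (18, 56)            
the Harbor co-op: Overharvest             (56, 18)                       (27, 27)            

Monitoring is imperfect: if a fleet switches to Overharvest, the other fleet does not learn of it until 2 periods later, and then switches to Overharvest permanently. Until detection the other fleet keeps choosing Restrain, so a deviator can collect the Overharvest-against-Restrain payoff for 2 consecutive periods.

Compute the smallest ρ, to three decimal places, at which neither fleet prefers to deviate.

Deviating for the 2 undetected periods gains 56−51 = 5 per period over cooperation, then loses 51−27 = 24 per period forever once punishment starts.
Gain: 5(1 + ρ + … + ρ^1); loss: 24·ρ^2/(1−ρ).
No profitable deviation ⇔ 5(1−ρ^2) ≤ 24·ρ^2, i.e. ρ^2 ≥ 5/(5+24) = 5/29.
Hence ρ ≥ (5/29)^(1/2) ≈ 0.415.

0.415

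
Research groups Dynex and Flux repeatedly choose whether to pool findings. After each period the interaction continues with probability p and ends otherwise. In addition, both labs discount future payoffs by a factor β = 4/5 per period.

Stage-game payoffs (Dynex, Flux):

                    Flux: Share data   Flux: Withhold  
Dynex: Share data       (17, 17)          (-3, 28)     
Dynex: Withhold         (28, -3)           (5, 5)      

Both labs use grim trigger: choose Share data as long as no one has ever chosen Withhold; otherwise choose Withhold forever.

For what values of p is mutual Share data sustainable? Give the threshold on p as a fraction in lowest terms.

Expected continuation weight on next period's payoff is β·p = 4/5·p, which plays the role of the discount factor.
Cooperation requires 4/5·p ≥ (28−17)/(28−5) = 11/23, hence p ≥ 55/92.

55/92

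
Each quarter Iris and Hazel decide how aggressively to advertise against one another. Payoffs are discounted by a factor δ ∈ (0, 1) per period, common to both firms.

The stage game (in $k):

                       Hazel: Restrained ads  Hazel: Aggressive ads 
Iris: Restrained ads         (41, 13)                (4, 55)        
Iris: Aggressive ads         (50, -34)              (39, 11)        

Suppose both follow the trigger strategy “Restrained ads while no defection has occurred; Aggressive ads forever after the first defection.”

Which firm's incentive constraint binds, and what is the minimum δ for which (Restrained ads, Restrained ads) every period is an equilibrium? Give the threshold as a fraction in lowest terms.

Hazel; δ ≥ 21/22

For Iris: deviation gain 50−41 = 9, per-period punishment loss 41−39 = 2. IC gives δ ≥ 9/11.
For Hazel: gain 42, loss 2 per period, so δ ≥ 42/44 = 21/22.
The tighter constraint is Hazel's, so cooperation needs δ ≥ 21/22.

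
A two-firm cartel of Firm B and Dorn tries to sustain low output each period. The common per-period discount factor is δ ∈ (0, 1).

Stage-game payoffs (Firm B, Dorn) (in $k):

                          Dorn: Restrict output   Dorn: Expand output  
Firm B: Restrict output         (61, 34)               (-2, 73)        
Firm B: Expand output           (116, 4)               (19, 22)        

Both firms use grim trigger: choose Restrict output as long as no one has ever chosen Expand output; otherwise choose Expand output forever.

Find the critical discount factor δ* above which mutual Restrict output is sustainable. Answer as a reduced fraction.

For Firm B: deviation gain 116−61 = 55, per-period punishment loss 61−19 = 42. IC gives δ ≥ 55/97.
For Dorn: gain 39, loss 12 per period, so δ ≥ 39/51 = 13/17.
The tighter constraint is Dorn's, so cooperation needs δ ≥ 13/17.

13/17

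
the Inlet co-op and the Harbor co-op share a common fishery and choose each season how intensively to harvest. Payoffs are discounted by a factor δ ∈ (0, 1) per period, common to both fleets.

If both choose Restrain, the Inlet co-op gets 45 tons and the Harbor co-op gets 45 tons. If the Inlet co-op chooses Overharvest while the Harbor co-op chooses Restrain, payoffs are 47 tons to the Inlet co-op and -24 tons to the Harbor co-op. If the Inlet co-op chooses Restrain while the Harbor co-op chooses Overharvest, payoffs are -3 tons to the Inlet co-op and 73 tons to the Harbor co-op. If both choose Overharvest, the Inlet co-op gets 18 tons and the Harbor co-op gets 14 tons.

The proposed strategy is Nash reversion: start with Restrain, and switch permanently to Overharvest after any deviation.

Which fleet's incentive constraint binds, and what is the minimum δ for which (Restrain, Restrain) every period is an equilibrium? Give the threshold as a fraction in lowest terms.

For the Inlet co-op: deviation gain 47−45 = 2, per-period punishment loss 45−18 = 27. IC gives δ ≥ 2/29.
For the Harbor co-op: gain 28, loss 31 per period, so δ ≥ 28/59.
The tighter constraint is the Harbor co-op's, so cooperation needs δ ≥ 28/59.

the Harbor co-op; δ ≥ 28/59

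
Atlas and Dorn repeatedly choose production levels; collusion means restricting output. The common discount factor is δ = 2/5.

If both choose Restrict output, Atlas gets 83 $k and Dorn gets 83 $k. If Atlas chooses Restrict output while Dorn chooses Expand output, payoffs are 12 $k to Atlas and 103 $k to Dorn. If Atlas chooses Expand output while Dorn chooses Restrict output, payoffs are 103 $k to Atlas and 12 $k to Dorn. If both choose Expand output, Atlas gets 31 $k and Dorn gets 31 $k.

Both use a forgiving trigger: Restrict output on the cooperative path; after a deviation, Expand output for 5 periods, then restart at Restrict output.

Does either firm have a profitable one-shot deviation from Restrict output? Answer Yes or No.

A one-shot deviation gives 103 now, then 31 for 5 periods, then back to 83.
Gain from deviating: (103−83) today; loss: (83−31) in each of the next 5 periods.
No-deviation condition: (83−31)(δ+…+δ^5) ≥ 103−83, i.e. δ+…+δ^5 ≥ 5/13.
At δ = 2/5: δ+…+δ^5 = 0.6598 ≥ 0.3846.
So cooperation is sustainable.

No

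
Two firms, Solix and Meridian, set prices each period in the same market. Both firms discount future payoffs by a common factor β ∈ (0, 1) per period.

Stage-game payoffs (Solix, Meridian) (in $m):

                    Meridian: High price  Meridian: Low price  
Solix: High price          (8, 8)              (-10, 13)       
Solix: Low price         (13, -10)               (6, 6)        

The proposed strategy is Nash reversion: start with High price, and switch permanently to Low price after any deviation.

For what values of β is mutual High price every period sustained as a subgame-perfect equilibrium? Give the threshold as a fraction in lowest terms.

Under grim trigger the critical discount factor is (T−C)/(T−P) with T = 13, C = 8, P = 6.
β* = (13−8)/(13−6) = 5/7.

5/7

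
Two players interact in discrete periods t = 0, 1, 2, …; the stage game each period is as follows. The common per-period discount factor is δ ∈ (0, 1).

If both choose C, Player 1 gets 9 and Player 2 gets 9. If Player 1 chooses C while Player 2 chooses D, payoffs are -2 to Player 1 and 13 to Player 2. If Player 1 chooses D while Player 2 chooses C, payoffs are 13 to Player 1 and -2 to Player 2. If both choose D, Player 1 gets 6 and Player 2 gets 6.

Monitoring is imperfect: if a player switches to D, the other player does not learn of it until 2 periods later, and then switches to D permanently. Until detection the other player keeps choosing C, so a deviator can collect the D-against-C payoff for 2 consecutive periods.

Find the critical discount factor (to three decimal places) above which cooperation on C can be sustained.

Deviating for the 2 undetected periods gains 13−9 = 4 per period over cooperation, then loses 9−6 = 3 per period forever once punishment starts.
Gain: 4(1 + δ + … + δ^1); loss: 3·δ^2/(1−δ).
No profitable deviation ⇔ 4(1−δ^2) ≤ 3·δ^2, i.e. δ^2 ≥ 4/(4+3) = 4/7.
Hence δ ≥ (4/7)^(1/2) ≈ 0.756.

0.756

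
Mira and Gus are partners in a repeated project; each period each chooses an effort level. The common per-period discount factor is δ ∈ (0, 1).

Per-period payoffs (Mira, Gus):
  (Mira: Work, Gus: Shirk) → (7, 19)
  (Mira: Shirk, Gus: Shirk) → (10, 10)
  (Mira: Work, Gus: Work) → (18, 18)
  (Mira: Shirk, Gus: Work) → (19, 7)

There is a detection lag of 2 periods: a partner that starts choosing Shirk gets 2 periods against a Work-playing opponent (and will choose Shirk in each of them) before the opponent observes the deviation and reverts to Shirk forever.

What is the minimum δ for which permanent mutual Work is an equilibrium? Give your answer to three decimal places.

Deviating for the 2 undetected periods gains 19−18 = 1 per period over cooperation, then loses 18−10 = 8 per period forever once punishment starts.
Gain: 1(1 + δ + … + δ^1); loss: 8·δ^2/(1−δ).
No profitable deviation ⇔ 1(1−δ^2) ≤ 8·δ^2, i.e. δ^2 ≥ 1/(1+8) = 1/9.
Hence δ ≥ (1/9)^(1/2) ≈ 0.333.

0.333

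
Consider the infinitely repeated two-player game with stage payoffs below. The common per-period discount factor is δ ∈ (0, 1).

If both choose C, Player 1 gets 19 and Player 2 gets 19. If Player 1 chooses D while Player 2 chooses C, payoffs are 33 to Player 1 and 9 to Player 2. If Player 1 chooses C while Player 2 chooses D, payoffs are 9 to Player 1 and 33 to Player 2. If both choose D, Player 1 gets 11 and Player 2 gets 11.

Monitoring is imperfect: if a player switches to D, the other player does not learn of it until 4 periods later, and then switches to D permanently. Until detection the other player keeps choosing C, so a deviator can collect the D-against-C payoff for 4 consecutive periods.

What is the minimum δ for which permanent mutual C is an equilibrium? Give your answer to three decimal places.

The best deviation is to choose D for all 4 undetected periods, earning 33 each, then 11 forever once detected.
Deviation value: 33(1−δ^4)/(1−δ) + 11δ^4/(1−δ); cooperation value: 19/(1−δ).
IC: 19 ≥ 33(1−δ^4) + 11δ^4 = 33 − 22δ^4.
So δ^4 ≥ 14/22 = 7/11, giving δ ≥ (7/11)^(1/4) ≈ 0.893.

0.893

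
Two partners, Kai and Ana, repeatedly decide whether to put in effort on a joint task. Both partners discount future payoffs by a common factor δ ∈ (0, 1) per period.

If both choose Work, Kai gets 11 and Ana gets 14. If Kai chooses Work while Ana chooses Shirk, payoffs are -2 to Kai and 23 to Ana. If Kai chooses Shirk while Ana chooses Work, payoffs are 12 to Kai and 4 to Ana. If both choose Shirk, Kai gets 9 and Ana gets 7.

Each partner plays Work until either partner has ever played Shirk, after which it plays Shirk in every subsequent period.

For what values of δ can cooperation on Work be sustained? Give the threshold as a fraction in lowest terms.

9/16

Kai's threshold: (12−11)/(12−9) = 1/3.
Ana's threshold: (23−14)/(23−7) = 9/16.
1/3 < 9/16, so Ana binds and δ* = 9/16.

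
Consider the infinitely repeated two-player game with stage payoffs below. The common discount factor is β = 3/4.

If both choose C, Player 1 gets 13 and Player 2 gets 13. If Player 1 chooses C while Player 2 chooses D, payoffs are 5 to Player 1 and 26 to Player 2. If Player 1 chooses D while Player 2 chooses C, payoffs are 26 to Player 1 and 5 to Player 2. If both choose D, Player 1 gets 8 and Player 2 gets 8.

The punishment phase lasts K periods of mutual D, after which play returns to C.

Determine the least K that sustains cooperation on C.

8

No profitable deviation requires (13−8)(β+…+β^K) ≥ 26−13, i.e. β+…+β^K ≥ 13/5 ≈ 2.6000.
With β = 3/4, the partial sums are K=1: 0.7500, K=2: 1.3125, …, K=6: 2.4661, K=7: 2.5995, K=8: 2.6997.
K = 8 is the first length at which the sum reaches 2.6000.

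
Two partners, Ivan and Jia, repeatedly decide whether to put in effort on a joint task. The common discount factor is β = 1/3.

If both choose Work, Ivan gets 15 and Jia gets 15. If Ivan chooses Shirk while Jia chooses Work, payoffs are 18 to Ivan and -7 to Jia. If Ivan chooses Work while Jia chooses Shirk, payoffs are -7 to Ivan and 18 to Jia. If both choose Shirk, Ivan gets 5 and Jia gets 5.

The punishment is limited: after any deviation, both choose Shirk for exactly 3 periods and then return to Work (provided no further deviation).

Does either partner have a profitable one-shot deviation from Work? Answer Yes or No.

No

Comparing payoff streams over the 4 periods until play realigns: cooperate → 15(1+β+…+β^3); deviate → 18 + 5(β+…+β^3).
Cooperation is sustained iff (15−5)(β+…+β^3) ≥ 18−15.
β+…+β^3 = 1/3·(1−(1/3)^3)/(1−1/3) = 0.4815, and (18−15)/(15−5) = 0.3000.
0.4815 ≥ 0.3000, so cooperation is sustainable.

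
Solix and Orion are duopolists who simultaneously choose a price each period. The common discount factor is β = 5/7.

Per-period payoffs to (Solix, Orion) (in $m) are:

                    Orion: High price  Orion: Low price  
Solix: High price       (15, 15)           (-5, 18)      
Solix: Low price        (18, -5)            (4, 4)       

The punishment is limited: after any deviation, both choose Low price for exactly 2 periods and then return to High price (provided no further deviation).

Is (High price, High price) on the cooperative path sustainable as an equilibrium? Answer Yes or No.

Comparing payoff streams over the 3 periods until play realigns: cooperate → 15(1+β+…+β^2); deviate → 18 + 4(β+…+β^2).
Cooperation is sustained iff (15−4)(β+…+β^2) ≥ 18−15.
β+…+β^2 = 5/7·(1−(5/7)^2)/(1−5/7) = 1.2245, and (18−15)/(15−4) = 0.2727.
1.2245 ≥ 0.2727, so cooperation is sustainable.

Yes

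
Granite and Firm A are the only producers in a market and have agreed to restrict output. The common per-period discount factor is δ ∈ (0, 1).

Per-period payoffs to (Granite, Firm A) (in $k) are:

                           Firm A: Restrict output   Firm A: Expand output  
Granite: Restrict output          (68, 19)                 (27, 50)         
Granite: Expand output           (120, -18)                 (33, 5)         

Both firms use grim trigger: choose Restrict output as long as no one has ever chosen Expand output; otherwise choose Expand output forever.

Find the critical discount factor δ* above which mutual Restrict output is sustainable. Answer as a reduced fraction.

For Granite: deviation gain 120−68 = 52, per-period punishment loss 68−33 = 35. IC gives δ ≥ 52/87.
For Firm A: gain 31, loss 14 per period, so δ ≥ 31/45.
The tighter constraint is Firm A's, so cooperation needs δ ≥ 31/45.

31/45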